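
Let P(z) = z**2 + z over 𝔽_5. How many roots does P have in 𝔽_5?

Evaluate at each of the 5 elements of 𝔽_5:
P(0) = 0 → root; P(1) = 2; P(2) = 1; P(3) = 2; P(4) = 0 → root.
Roots: {0, 4}.

2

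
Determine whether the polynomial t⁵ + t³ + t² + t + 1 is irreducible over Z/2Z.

Yes

Write P(t) = t⁵ + t³ + t² + t + 1.
Check for roots in Z/2Z: P(0) = 1; P(1) = 1.
No roots, so no linear factors.
Monic irreducibles of degree 2 over GF(2): t² + t + 1.
None of them divide P (all give nonzero remainder).
No irreducible factor of degree ≤ 2 exists, so P is irreducible over GF(2).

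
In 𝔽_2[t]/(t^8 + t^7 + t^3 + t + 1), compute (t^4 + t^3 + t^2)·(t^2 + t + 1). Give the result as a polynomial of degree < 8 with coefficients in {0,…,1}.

t^6 + t^4 + t^2

Multiply in 𝔽_2[t]: (t^4 + t^3 + t^2)·(t^2 + t + 1) = t^6 + t^4 + t^2.
Reduced: t^6 + t^4 + t^2.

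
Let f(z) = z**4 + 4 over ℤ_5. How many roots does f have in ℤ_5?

Evaluate at each of the 5 elements of ℤ_5:
f(0) = 4; f(1) = 0 → root; f(2) = 0 → root; f(3) = 0 → root; f(4) = 0 → root.
Roots: {1, 2, 3, 4}.

4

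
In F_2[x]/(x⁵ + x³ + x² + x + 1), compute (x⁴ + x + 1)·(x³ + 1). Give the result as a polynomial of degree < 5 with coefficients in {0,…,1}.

Multiply in F_2[x]: (x⁴ + x + 1)·(x³ + 1) = x⁷ + x³ + x + 1.
Reduce using x⁵ ≡ x³ + x² + x + 1 (mod x⁵ + x³ + x² + x + 1).
Reduced: x⁴ + x³.

x^4 + x^3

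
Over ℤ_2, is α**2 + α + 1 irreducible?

Yes

Write P(α) = α**2 + α + 1.
Check for roots in ℤ_2: P(0) = 1; P(1) = 1.
No roots. A degree-2 polynomial over a field with no linear factor is irreducible.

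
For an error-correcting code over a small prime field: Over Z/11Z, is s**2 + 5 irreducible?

Yes

Write g(s) = s**2 + 5.
Check each element of Z/11Z for a root: g(0)=5, g(1)=6, g(2)=9, g(3)=3, g(4)=10, g(5)=8, g(6)=8, g(7)=10, g(8)=3, g(9)=9, g(10)=6.
No roots. A degree-2 polynomial over a field with no linear factor is irreducible.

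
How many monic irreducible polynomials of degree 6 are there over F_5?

2580

Gauss's count: N_{5}(6) = (1/6) Σ_{d|6} μ(6/d)·5^d.
Divisors of 6: 1, 2, 3, 6; μ(6/d) for each: 1, -1, -1, 1.
Σ = 5^1 − 5^2 − 5^3 + 5^6 = 15480.
N = 15480/6 = 2580.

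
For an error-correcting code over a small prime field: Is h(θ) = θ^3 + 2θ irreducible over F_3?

No

Check for roots in F_3: h(0) = 0 → root; h(1) = 0 → root; h(2) = 0 → root.
h(0) = 0, so (θ) divides h(θ); h is reducible.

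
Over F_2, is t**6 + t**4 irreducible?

Write P(t) = t**6 + t**4.
Check for roots in F_2: P(0) = 0 → root; P(1) = 0 → root.
P(0) = 0, so (t) divides P(t); P is reducible.

No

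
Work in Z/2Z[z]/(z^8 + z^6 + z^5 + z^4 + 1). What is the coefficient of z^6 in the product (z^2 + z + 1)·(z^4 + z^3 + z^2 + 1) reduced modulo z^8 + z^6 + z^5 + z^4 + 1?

Multiply in Z/2Z[z]: (z^2 + z + 1)·(z^4 + z^3 + z^2 + 1) = z^6 + z^4 + z + 1.
Reduced: z^6 + z^4 + z + 1.

1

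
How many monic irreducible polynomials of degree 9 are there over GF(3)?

2184

x^(3^9) − x is the product of all monic irreducibles of degree dividing 9; Möbius inversion gives N = (1/9) Σ μ(9/d)·3^d.
Divisors of 9: 1, 3, 9; μ(9/d) for each: 0, -1, 1.
Σ = − 3^3 + 3^9 = 19656.
N = 19656/9 = 2184.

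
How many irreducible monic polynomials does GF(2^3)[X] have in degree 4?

x^(8^4) − x is the product of all monic irreducibles of degree dividing 4; Möbius inversion gives N = (1/4) Σ μ(4/d)·8^d.
Divisors of 4: 1, 2, 4; μ(4/d) for each: 0, -1, 1.
Σ = − 8^2 + 8^4 = 4032.
N = 4032/4 = 1008.

1008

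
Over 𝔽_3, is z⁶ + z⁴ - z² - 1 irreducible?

No

Write g(z) = z⁶ + z⁴ - z² - 1.
Check for roots in 𝔽_3: g(0) = 2; g(1) = 0 → root; g(2) = 0 → root.
g(1) = 0, so (z − 1) divides g(z); g is reducible.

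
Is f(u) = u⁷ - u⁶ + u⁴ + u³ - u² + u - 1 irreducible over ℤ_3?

Yes

Check for roots in ℤ_3: f(0) = 2; f(1) = 1; f(2) = 1.
No roots, so no linear factors.
Monic irreducibles of degree 2 over GF(3): u² + 1, u² + u - 1, u² - u - 1.
None of them divide f (all give nonzero remainder).
Degree-3 irreducible divisors: test the 8 monic irreducibles of degree 3 over GF(3).
None of them divide f (all give nonzero remainder).
No irreducible factor of degree ≤ 3 exists, so f is irreducible over GF(3).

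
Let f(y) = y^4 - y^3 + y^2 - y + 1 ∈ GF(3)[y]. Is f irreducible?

Check for roots in GF(3): f(0) = 1; f(1) = 1; f(2) = 2.
No roots, so no linear factors.
Monic irreducibles of degree 2 over GF(3): y^2 + 1, y^2 + y - 1, y^2 - y - 1.
None of them divide f (all give nonzero remainder).
No irreducible factor of degree ≤ 2 exists, so f is irreducible over GF(3).

Yes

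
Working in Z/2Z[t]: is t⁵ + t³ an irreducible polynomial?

No

Write f(t) = t⁵ + t³.
Check for roots in Z/2Z: f(0) = 0 → root; f(1) = 0 → root.
f(0) = 0, so (t) divides f(t); f is reducible.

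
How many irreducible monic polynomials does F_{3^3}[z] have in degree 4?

132678

x^(27^4) − x is the product of all monic irreducibles of degree dividing 4; Möbius inversion gives N = (1/4) Σ μ(4/d)·27^d.
Divisors of 4: 1, 2, 4; μ(4/d) for each: 0, -1, 1.
Σ = − 27^2 + 27^4 = 530712.
N = 530712/4 = 132678.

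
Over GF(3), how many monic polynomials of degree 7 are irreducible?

The number of monic irreducibles of degree 7 over GF(3) is (1/7)·Σ_{d∣7} μ(7/d) 3^d.
Divisors of 7: 1, 7; μ(7/d) for each: -1, 1.
Σ = − 3^1 + 3^7 = 2184.
N = 2184/7 = 312.

312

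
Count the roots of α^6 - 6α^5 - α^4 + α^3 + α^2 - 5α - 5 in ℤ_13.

Write h(α) = α^6 - 6α^5 - α^4 + α^3 + α^2 - 5α - 5.
Evaluate at each of the 13 elements of ℤ_13:
h(0) = 8; h(1) = 12; h(2) = 9; h(3) = 12; h(4) = 0 → root; h(5) = 10; h(6) = 0 → root; h(7) = 3; h(8) = 0 → root; h(9) = 6; h(10) = 5; h(11) = 7; h(12) = 6.
Roots: {4, 6, 8}.

3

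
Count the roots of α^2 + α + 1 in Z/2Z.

Write g(α) = α^2 + α + 1.
Evaluate at each of the 2 elements of Z/2Z:
g(0) = 1; g(1) = 1.
No element is a root.

0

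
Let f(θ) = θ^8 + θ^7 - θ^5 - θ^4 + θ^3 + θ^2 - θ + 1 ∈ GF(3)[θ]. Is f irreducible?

Yes

Check for roots in GF(3): f(0) = 1; f(1) = 2; f(2) = 2.
No roots, so no linear factors.
Monic irreducibles of degree 2 over GF(3): θ^2 + 1, θ^2 + θ - 1, θ^2 - θ - 1.
None of them divide f (all give nonzero remainder).
Degree-3 irreducible divisors: test the 8 monic irreducibles of degree 3 over GF(3).
None of them divide f (all give nonzero remainder).
Degree-4 irreducible divisors: test the 18 monic irreducibles of degree 4 over GF(3).
None of them divide f (all give nonzero remainder).
No irreducible factor of degree ≤ 4 exists, so f is irreducible over GF(3).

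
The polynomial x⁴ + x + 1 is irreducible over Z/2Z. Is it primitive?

Yes

Write f(x) = x⁴ + x + 1.
|GF(2^4)^×| = 2^4 − 1 = 15. Prime factorization: 15 = 3·5.
f is primitive ⇔ x has order 15 in GF(2)[x]/(f), i.e. x^(15/q) ≠ 1 for each prime q | 15.
x^(5) mod f = x² + x.
x^(3) mod f = x³.
None equal 1, so x has full order 15; f is primitive.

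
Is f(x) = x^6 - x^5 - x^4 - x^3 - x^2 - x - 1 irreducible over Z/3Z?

Check for roots in Z/3Z: f(0) = 2; f(1) = 1; f(2) = 1.
No roots, so no linear factors.
Monic irreducibles of degree 2 over GF(3): x^2 + 1, x^2 + x - 1, x^2 - x - 1.
None of them divide f (all give nonzero remainder).
Degree-3 irreducible divisors: test the 8 monic irreducibles of degree 3 over GF(3).
None of them divide f (all give nonzero remainder).
No irreducible factor of degree ≤ 3 exists, so f is irreducible over GF(3).

Yes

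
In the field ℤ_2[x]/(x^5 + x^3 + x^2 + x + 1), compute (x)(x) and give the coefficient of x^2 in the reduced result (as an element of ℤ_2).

1

Multiply in ℤ_2[x]: (x)·(x) = x^2.
Reduced: x^2.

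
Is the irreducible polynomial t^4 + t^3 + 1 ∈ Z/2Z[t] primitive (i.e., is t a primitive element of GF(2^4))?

Yes

Write f(t) = t^4 + t^3 + 1.
|GF(2^4)^×| = 2^4 − 1 = 15. Prime factorization: 15 = 3·5.
f is primitive ⇔ t has order 15 in GF(2)[t]/(f), i.e. t^(15/q) ≠ 1 for each prime q | 15.
t^(5) mod f = t^3 + t + 1.
t^(3) mod f = t^3.
None equal 1, so t has full order 15; f is primitive.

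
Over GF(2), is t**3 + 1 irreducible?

No

Write h(t) = t**3 + 1.
Check for roots in GF(2): h(0) = 1; h(1) = 0 → root.
h(1) = 0, so (t − 1) divides h(t); h is reducible.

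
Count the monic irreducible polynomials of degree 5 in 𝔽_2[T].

The number of monic irreducibles of degree 5 over GF(2) is (1/5)·Σ_{d∣5} μ(5/d) 2^d.
Divisors of 5: 1, 5; μ(5/d) for each: -1, 1.
Σ = − 2^1 + 2^5 = 30.
N = 30/5 = 6.

6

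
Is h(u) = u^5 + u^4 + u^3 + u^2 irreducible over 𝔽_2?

No

Check for roots in 𝔽_2: h(0) = 0 → root; h(1) = 0 → root.
h(0) = 0, so (u) divides h(u); h is reducible.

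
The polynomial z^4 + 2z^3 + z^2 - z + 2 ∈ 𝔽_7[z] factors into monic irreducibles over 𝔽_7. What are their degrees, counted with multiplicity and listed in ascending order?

2, 2

Write g(z) = z^4 + 2z^3 + z^2 - z + 2.
Complete factorization: g(z) = (z^2 + 3z - 2)·(z^2 - z - 1).
Factor degrees with multiplicity: 2 + 2 = 4.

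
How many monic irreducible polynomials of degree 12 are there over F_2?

By the necklace-counting formula, N_2(12) = (1/12) Σ_{d|12} μ(12/d)·2^d.
Divisors of 12: 1, 2, 3, 4, 6, 12; μ(12/d) for each: 0, 1, 0, -1, -1, 1.
Σ = 2^2 − 2^4 − 2^6 + 2^12 = 4020.
N = 4020/12 = 335.

335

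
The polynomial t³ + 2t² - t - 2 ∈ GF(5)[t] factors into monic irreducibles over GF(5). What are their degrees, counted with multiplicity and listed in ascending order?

Write f(t) = t³ + 2t² - t - 2.
Roots in GF(5): f(0) = 3; f(1) = 0 → root; f(2) = 2; f(3) = 0 → root; f(4) = 0 → root.
Linear factors from roots: (t - 1), (t + 2), (t + 1).
Complete factorization: f(t) = (t + 1)·(t + 2)·(t - 1).
Factor degrees with multiplicity: 1 + 1 + 1 = 3.

1, 1, 1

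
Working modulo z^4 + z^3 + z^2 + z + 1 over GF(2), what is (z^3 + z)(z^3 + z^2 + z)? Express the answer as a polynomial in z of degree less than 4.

Multiply in GF(2)[z]: (z^3 + z)·(z^3 + z^2 + z) = z^6 + z^5 + z^3 + z^2.
Reduce using z^4 ≡ z^3 + z^2 + z + 1 (mod z^4 + z^3 + z^2 + z + 1).
Reduced: z^3 + z^2 + z + 1.

z^3 + z^2 + z + 1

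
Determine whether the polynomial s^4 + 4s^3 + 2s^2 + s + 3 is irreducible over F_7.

Write f(s) = s^4 + 4s^3 + 2s^2 + s + 3.
Check for roots in F_7: f(0) = 3; f(1) = 4; f(2) = 5; f(3) = 3; f(4) = 5; f(5) = 0 → root; f(6) = 1.
f(5) = 0, so (s − 5) divides f(s); f is reducible.

No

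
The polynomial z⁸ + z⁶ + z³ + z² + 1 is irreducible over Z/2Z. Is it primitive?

Yes

Write f(z) = z⁸ + z⁶ + z³ + z² + 1.
|GF(2^8)^×| = 2^8 − 1 = 255. Prime factorization: 255 = 3·5·17.
f is primitive ⇔ z has order 255 in GF(2)[z]/(f), i.e. z^(255/q) ≠ 1 for each prime q | 255.
z^(85) mod f = z⁴ + z³ + z².
z^(51) mod f = z⁷ + z⁵.
z^(15) mod f = z⁶ + z⁵ + z⁴ + z³ + z².
None equal 1, so z has full order 255; f is primitive.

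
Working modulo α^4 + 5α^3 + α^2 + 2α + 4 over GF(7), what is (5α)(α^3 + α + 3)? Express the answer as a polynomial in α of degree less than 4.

Multiply in GF(7)[α]: (5α)·(α^3 + α + 3) = 5α^4 + 5α^2 + α.
Reduce using α^4 ≡ 2α^3 + 6α^2 + 5α + 3 (mod α^4 + 5α^3 + α^2 + 2α + 4).
Reduced: 3α^3 + 5α + 1.

3α^3 + 5α + 1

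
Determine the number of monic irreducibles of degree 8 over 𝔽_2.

The number of monic irreducibles of degree 8 over GF(2) is (1/8)·Σ_{d∣8} μ(8/d) 2^d.
Divisors of 8: 1, 2, 4, 8; μ(8/d) for each: 0, 0, -1, 1.
Σ = − 2^4 + 2^8 = 240.
N = 240/8 = 30.

30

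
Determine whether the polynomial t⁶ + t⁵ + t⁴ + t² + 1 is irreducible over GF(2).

Yes

Write m(t) = t⁶ + t⁵ + t⁴ + t² + 1.
Check for roots in GF(2): m(0) = 1; m(1) = 1.
No roots, so no linear factors.
Monic irreducibles of degree 2 over GF(2): t² + t + 1.
None of them divide m (all give nonzero remainder).
Monic irreducibles of degree 3 over GF(2): t³ + t + 1, t³ + t² + 1.
None of them divide m (all give nonzero remainder).
No irreducible factor of degree ≤ 3 exists, so m is irreducible over GF(2).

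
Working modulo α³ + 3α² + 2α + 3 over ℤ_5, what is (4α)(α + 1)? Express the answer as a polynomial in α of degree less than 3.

Multiply in ℤ_5[α]: (4α)·(α + 1) = 4α² + 4α.
Reduced: 4α² + 4α.

4α^2 + 4α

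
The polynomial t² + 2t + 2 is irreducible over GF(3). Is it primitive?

Write f(t) = t² + 2t + 2.
|GF(3^2)^×| = 3^2 − 1 = 8. Prime factorization: 8 = 2^3.
f is primitive ⇔ t has order 8 in GF(3)[t]/(f), i.e. t^(8/q) ≠ 1 for each prime q | 8.
t^(4) mod f = 2.
None equal 1, so t has full order 8; f is primitive.

Yes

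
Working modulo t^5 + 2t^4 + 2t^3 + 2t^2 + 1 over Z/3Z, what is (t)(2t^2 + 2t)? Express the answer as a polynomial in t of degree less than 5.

2t^3 + 2t^2

Multiply in Z/3Z[t]: (t)·(2t^2 + 2t) = 2t^3 + 2t^2.
Reduced: 2t^3 + 2t^2.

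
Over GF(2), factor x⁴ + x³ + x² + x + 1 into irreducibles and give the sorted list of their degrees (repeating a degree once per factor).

4

Write f(x) = x⁴ + x³ + x² + x + 1.
Roots in GF(2): f(0) = 1; f(1) = 1.
Complete factorization: f(x) = (x⁴ + x³ + x² + x + 1).
Factor degrees with multiplicity: 4 = 4.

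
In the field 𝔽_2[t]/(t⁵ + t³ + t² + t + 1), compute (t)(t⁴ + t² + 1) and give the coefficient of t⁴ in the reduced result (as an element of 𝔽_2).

Multiply in 𝔽_2[t]: (t)·(t⁴ + t² + 1) = t⁵ + t³ + t.
Reduce using t⁵ ≡ t³ + t² + t + 1 (mod t⁵ + t³ + t² + t + 1).
Reduced: t² + 1.

0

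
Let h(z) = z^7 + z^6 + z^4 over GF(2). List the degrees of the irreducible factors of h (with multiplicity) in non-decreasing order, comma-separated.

Roots in GF(2): h(0) = 0 → root; h(1) = 1.
Linear factors from roots: (z).
Complete factorization: h(z) = (z)^4·(z^3 + z^2 + 1).
Factor degrees with multiplicity: 1 + 1 + 1 + 1 + 3 = 7.

1, 1, 1, 1, 3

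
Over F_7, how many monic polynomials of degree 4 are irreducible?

588

Gauss's count: N_{7}(4) = (1/4) Σ_{d|4} μ(4/d)·7^d.
Divisors of 4: 1, 2, 4; μ(4/d) for each: 0, -1, 1.
Σ = − 7^2 + 7^4 = 2352.
N = 2352/4 = 588.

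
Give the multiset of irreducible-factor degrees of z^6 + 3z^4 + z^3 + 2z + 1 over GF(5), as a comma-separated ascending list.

1, 2, 3

Write g(z) = z^6 + 3z^4 + z^3 + 2z + 1.
Roots in GF(5): g(0) = 1; g(1) = 3; g(2) = 0 → root; g(3) = 1; g(4) = 2.
Linear factors from roots: (z + 3).
Complete factorization: g(z) = (z + 3)·(z^2 + 2)·(z^3 + 2z^2 + 1).
Factor degrees with multiplicity: 1 + 2 + 3 = 6.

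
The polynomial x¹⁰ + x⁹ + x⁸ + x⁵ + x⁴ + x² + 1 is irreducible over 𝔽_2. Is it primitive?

No

Write f(x) = x¹⁰ + x⁹ + x⁸ + x⁵ + x⁴ + x² + 1.
|GF(2^10)^×| = 2^10 − 1 = 1023. Prime factorization: 1023 = 3·11·31.
f is primitive ⇔ x has order 1023 in GF(2)[x]/(f), i.e. x^(1023/q) ≠ 1 for each prime q | 1023.
x^(341) mod f = 1
x^(93) mod f = x⁸ + x⁵ + x³ + x² + x.
x^(33) mod f = x⁸ + x⁶ + x² + 1.
Since x^(341) = 1, the order of x divides 341 < 1023; not primitive.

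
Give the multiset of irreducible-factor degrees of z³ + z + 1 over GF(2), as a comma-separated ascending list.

3

Write g(z) = z³ + z + 1.
Roots in GF(2): g(0) = 1; g(1) = 1.
Complete factorization: g(z) = (z³ + z + 1).
Factor degrees with multiplicity: 3 = 3.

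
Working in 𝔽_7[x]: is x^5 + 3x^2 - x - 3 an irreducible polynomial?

Write f(x) = x^5 + 3x^2 - x - 3.
Check for roots in 𝔽_7: f(0) = 4; f(1) = 0 → root; f(2) = 4; f(3) = 5; f(4) = 1; f(5) = 0 → root; f(6) = 0 → root.
f(1) = 0, so (x − 1) divides f(x); f is reducible.

No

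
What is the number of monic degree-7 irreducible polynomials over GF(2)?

18

By the necklace-counting formula, N_2(7) = (1/7) Σ_{d|7} μ(7/d)·2^d.
Divisors of 7: 1, 7; μ(7/d) for each: -1, 1.
Σ = − 2^1 + 2^7 = 126.
N = 126/7 = 18.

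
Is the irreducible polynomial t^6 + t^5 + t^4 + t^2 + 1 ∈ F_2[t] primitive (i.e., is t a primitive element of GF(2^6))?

No

Write f(t) = t^6 + t^5 + t^4 + t^2 + 1.
|GF(2^6)^×| = 2^6 − 1 = 63. Prime factorization: 63 = 3^2·7.
f is primitive ⇔ t has order 63 in GF(2)[t]/(f), i.e. t^(63/q) ≠ 1 for each prime q | 63.
t^(21) mod f = 1
t^(9) mod f = t^3 + 1.
Since t^(21) = 1, the order of t divides 21 < 63; not primitive.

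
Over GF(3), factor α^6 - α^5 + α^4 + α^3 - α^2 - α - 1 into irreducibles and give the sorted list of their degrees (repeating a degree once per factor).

2, 2, 2

Write f(α) = α^6 - α^5 + α^4 + α^3 - α^2 - α - 1.
Roots in GF(3): f(0) = 2; f(1) = 2; f(2) = 1.
Complete factorization: f(α) = (α^2 - α - 1)·(α^2 + 1)^2.
Factor degrees with multiplicity: 2 + 2 + 2 = 6.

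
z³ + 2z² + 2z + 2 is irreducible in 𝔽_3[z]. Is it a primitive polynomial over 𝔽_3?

Write f(z) = z³ + 2z² + 2z + 2.
|GF(3^3)^×| = 3^3 − 1 = 26. Prime factorization: 26 = 2·13.
f is primitive ⇔ z has order 26 in GF(3)[z]/(f), i.e. z^(26/q) ≠ 1 for each prime q | 26.
z^(13) mod f = 1
z^(2) mod f = z².
Since z^(13) = 1, the order of z divides 13 < 26; not primitive.

No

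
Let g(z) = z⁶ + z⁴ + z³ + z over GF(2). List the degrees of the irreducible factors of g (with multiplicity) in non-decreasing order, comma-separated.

Roots in GF(2): g(0) = 0 → root; g(1) = 0 → root.
Linear factors from roots: (z), (z + 1).
Complete factorization: g(z) = (z)·(z + 1)^3·(z² + z + 1).
Factor degrees with multiplicity: 1 + 1 + 1 + 1 + 2 = 6.

1, 1, 1, 1, 2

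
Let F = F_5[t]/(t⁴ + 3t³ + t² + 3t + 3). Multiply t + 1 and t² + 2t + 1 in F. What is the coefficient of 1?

1

Multiply in F_5[t]: (t + 1)·(t² + 2t + 1) = t³ + 3t² + 3t + 1.
Reduced: t³ + 3t² + 3t + 1.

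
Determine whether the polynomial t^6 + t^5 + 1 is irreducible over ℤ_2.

Write m(t) = t^6 + t^5 + 1.
Check for roots in ℤ_2: m(0) = 1; m(1) = 1.
No roots, so no linear factors.
Monic irreducibles of degree 2 over GF(2): t^2 + t + 1.
None of them divide m (all give nonzero remainder).
Monic irreducibles of degree 3 over GF(2): t^3 + t + 1, t^3 + t^2 + 1.
None of them divide m (all give nonzero remainder).
No irreducible factor of degree ≤ 3 exists, so m is irreducible over GF(2).

Yes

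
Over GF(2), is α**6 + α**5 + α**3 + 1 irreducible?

Write g(α) = α**6 + α**5 + α**3 + 1.
Check for roots in GF(2): g(0) = 1; g(1) = 0 → root.
g(1) = 0, so (α − 1) divides g(α); g is reducible.

No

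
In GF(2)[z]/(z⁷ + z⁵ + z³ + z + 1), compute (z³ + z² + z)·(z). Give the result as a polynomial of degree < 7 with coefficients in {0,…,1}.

z^4 + z^3 + z^2

Multiply in GF(2)[z]: (z³ + z² + z)·(z) = z⁴ + z³ + z².
Reduced: z⁴ + z³ + z².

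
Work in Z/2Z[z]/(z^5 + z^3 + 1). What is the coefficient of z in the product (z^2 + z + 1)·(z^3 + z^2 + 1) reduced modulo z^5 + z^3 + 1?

Multiply in Z/2Z[z]: (z^2 + z + 1)·(z^3 + z^2 + 1) = z^5 + z + 1.
Reduce using z^5 ≡ z^3 + 1 (mod z^5 + z^3 + 1).
Reduced: z^3 + z.

1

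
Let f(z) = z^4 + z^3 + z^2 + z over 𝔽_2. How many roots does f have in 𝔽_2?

2

Evaluate at each of the 2 elements of 𝔽_2:
f(0) = 0 → root; f(1) = 0 → root.
Roots: {0, 1}.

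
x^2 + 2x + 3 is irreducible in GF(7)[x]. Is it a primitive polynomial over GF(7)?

Yes

Write f(x) = x^2 + 2x + 3.
|GF(7^2)^×| = 7^2 − 1 = 48. Prime factorization: 48 = 2^4·3.
f is primitive ⇔ x has order 48 in GF(7)[x]/(f), i.e. x^(48/q) ≠ 1 for each prime q | 48.
x^(24) mod f = 6.
x^(16) mod f = 2.
None equal 1, so x has full order 48; f is primitive.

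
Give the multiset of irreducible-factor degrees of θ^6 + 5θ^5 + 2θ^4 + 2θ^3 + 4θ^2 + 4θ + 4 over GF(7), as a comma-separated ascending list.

Write f(θ) = θ^6 + 5θ^5 + 2θ^4 + 2θ^3 + 4θ^2 + 4θ + 4.
Linear factors from roots: (θ + 4), (θ + 3), (θ + 1).
Complete factorization: f(θ) = (θ + 1)·(θ + 4)·(θ + 3)^2·(θ^2 + θ + 4).
Factor degrees with multiplicity: 1 + 1 + 1 + 1 + 2 = 6.

1, 1, 1, 1, 2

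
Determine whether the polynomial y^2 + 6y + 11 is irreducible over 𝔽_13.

Yes

Write h(y) = y^2 + 6y + 11.
Check each element of 𝔽_13 for a root: h(0)=11, h(1)=5, h(2)=1, h(3)=12, h(4)=12, h(5)=1, h(6)=5, h(7)=11, h(8)=6, h(9)=3, h(10)=2, h(11)=3, h(12)=6.
No roots. A degree-2 polynomial over a field with no linear factor is irreducible.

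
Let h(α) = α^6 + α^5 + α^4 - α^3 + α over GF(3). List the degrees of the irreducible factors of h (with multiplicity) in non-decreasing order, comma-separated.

Roots in GF(3): h(0) = 0 → root; h(1) = 0 → root; h(2) = 1.
Linear factors from roots: (α), (α - 1).
Complete factorization: h(α) = (α)·(α - 1)·(α^2 + 1)·(α^2 - α - 1).
Factor degrees with multiplicity: 1 + 1 + 2 + 2 = 6.

1, 1, 2, 2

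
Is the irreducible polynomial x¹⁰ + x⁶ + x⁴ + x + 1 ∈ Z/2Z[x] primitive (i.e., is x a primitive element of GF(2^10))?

Write f(x) = x¹⁰ + x⁶ + x⁴ + x + 1.
|GF(2^10)^×| = 2^10 − 1 = 1023. Prime factorization: 1023 = 3·11·31.
f is primitive ⇔ x has order 1023 in GF(2)[x]/(f), i.e. x^(1023/q) ≠ 1 for each prime q | 1023.
x^(341) mod f = 1
x^(93) mod f = x⁹ + x⁷ + x⁵ + 1.
x^(33) mod f = x⁸ + x⁶ + x³ + x.
Since x^(341) = 1, the order of x divides 341 < 1023; not primitive.

No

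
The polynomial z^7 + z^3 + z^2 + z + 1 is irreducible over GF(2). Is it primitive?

Write f(z) = z^7 + z^3 + z^2 + z + 1.
|GF(2^7)^×| = 2^7 − 1 = 127. Prime factorization: 127 = 127.
f is primitive ⇔ z has order 127 in GF(2)[z]/(f), i.e. z^(127/q) ≠ 1 for each prime q | 127.
z^(1) mod f = z.
None equal 1, so z has full order 127; f is primitive.

Yes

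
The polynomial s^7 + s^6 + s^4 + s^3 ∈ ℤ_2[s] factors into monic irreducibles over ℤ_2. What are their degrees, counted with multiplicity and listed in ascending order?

1, 1, 1, 1, 1, 2

Write g(s) = s^7 + s^6 + s^4 + s^3.
Roots in ℤ_2: g(0) = 0 → root; g(1) = 0 → root.
Linear factors from roots: (s), (s + 1).
Complete factorization: g(s) = (s + 1)^2·(s)^3·(s^2 + s + 1).
Factor degrees with multiplicity: 1 + 1 + 1 + 1 + 1 + 2 = 7.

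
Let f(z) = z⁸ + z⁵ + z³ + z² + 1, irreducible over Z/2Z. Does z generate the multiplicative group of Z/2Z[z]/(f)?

Yes

|GF(2^8)^×| = 2^8 − 1 = 255. Prime factorization: 255 = 3·5·17.
f is primitive ⇔ z has order 255 in GF(2)[z]/(f), i.e. z^(255/q) ≠ 1 for each prime q | 255.
z^(85) mod f = z⁷ + z⁵ + z⁴ + z³ + z² + z.
z^(51) mod f = z⁷ + z⁶ + z⁴ + z³ + z².
z^(15) mod f = z⁷ + z⁶ + z⁵ + z².
None equal 1, so z has full order 255; f is primitive.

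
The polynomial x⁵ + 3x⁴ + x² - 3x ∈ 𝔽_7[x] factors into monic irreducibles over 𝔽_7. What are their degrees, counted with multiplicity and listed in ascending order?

1, 2, 2

Write g(x) = x⁵ + 3x⁴ + x² - 3x.
Linear factors from roots: (x).
Complete factorization: g(x) = (x)·(x² - 2x - 2)^2.
Factor degrees with multiplicity: 1 + 2 + 2 = 5.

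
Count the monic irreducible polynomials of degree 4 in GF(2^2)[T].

60

Gauss's count: N_{4}(4) = (1/4) Σ_{d|4} μ(4/d)·4^d.
Divisors of 4: 1, 2, 4; μ(4/d) for each: 0, -1, 1.
Σ = − 4^2 + 4^4 = 240.
N = 240/4 = 60.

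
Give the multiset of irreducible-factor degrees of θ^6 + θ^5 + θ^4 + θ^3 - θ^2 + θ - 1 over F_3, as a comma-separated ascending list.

1, 1, 2, 2

Write g(θ) = θ^6 + θ^5 + θ^4 + θ^3 - θ^2 + θ - 1.
Roots in F_3: g(0) = 2; g(1) = 0 → root; g(2) = 0 → root.
Linear factors from roots: (θ - 1), (θ + 1).
Complete factorization: g(θ) = (θ + 1)·(θ - 1)·(θ^2 - θ - 1)^2.
Factor degrees with multiplicity: 1 + 1 + 2 + 2 = 6.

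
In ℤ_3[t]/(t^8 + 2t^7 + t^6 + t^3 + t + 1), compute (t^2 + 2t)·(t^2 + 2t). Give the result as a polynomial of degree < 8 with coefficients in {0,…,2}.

Multiply in ℤ_3[t]: (t^2 + 2t)·(t^2 + 2t) = t^4 + t^3 + t^2.
Reduced: t^4 + t^3 + t^2.

t^4 + t^3 + t^2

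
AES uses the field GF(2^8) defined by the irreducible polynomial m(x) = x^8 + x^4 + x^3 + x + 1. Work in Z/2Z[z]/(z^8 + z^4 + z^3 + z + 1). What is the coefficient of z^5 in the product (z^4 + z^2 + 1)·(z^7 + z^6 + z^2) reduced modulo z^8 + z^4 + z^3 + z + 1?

Multiply in Z/2Z[z]: (z^4 + z^2 + 1)·(z^7 + z^6 + z^2) = z^11 + z^10 + z^9 + z^8 + z^7 + z^4 + z^2.
Reduce using z^8 ≡ z^4 + z^3 + z + 1 (mod z^8 + z^4 + z^3 + z + 1).
Reduced: z^3 + z^2 + 1.

0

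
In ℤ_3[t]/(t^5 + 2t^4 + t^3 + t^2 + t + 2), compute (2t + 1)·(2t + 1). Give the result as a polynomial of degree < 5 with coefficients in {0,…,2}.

Multiply in ℤ_3[t]: (2t + 1)·(2t + 1) = t^2 + t + 1.
Reduced: t^2 + t + 1.

t^2 + t + 1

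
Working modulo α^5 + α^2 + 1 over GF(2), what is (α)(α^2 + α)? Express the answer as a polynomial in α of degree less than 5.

α^3 + α^2

Multiply in GF(2)[α]: (α)·(α^2 + α) = α^3 + α^2.
Reduced: α^3 + α^2.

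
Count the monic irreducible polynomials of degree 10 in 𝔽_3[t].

5880

Gauss's count: N_{3}(10) = (1/10) Σ_{d|10} μ(10/d)·3^d.
Divisors of 10: 1, 2, 5, 10; μ(10/d) for each: 1, -1, -1, 1.
Σ = 3^1 − 3^2 − 3^5 + 3^10 = 58800.
N = 58800/10 = 5880.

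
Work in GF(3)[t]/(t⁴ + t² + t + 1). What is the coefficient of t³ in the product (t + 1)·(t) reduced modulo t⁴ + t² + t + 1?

0

Multiply in GF(3)[t]: (t + 1)·(t) = t² + t.
Reduced: t² + t.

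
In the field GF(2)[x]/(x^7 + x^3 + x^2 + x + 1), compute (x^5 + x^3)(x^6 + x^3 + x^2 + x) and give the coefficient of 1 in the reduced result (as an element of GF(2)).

Multiply in GF(2)[x]: (x^5 + x^3)·(x^6 + x^3 + x^2 + x) = x^11 + x^9 + x^8 + x^7 + x^5 + x^4.
Reduce using x^7 ≡ x^3 + x^2 + x + 1 (mod x^7 + x^3 + x^2 + x + 1).
Reduced: x^6 + x^5 + x.

0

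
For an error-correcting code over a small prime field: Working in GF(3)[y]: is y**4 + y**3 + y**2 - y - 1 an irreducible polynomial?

Write P(y) = y**4 + y**3 + y**2 - y - 1.
Check for roots in GF(3): P(0) = 2; P(1) = 1; P(2) = 1.
No roots, so no linear factors.
Monic irreducibles of degree 2 over GF(3): y**2 + 1, y**2 + y - 1, y**2 - y - 1.
None of them divide P (all give nonzero remainder).
No irreducible factor of degree ≤ 2 exists, so P is irreducible over GF(3).

Yes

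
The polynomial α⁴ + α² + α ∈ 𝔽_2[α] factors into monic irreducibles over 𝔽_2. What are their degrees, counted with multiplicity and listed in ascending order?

Write g(α) = α⁴ + α² + α.
Roots in 𝔽_2: g(0) = 0 → root; g(1) = 1.
Linear factors from roots: (α).
Complete factorization: g(α) = (α)·(α³ + α + 1).
Factor degrees with multiplicity: 1 + 3 = 4.

1, 3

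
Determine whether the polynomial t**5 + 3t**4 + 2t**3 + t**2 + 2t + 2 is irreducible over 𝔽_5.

Write g(t) = t**5 + 3t**4 + 2t**3 + t**2 + 2t + 2.
Check for roots in 𝔽_5: g(0) = 2; g(1) = 1; g(2) = 1; g(3) = 2; g(4) = 1.
No roots, so no linear factors.
Degree-2 irreducible divisors: test the 10 monic irreducibles of degree 2 over GF(5).
None of them divide g (all give nonzero remainder).
No irreducible factor of degree ≤ 2 exists, so g is irreducible over GF(5).

Yes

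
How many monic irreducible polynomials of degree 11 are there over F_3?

Gauss's count: N_{3}(11) = (1/11) Σ_{d|11} μ(11/d)·3^d.
Divisors of 11: 1, 11; μ(11/d) for each: -1, 1.
Σ = − 3^1 + 3^11 = 177144.
N = 177144/11 = 16104.

16104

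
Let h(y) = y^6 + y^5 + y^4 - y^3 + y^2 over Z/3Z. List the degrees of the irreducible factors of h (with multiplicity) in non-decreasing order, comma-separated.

1, 1, 1, 1, 2

Roots in Z/3Z: h(0) = 0 → root; h(1) = 0 → root; h(2) = 0 → root.
Linear factors from roots: (y), (y - 1), (y + 1).
Complete factorization: h(y) = (y + 1)·(y - 1)·(y)^2·(y^2 + y - 1).
Factor degrees with multiplicity: 1 + 1 + 1 + 1 + 2 = 6.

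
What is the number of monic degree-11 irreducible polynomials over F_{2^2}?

Gauss's count: N_{4}(11) = (1/11) Σ_{d|11} μ(11/d)·4^d.
Divisors of 11: 1, 11; μ(11/d) for each: -1, 1.
Σ = − 4^1 + 4^11 = 4194300.
N = 4194300/11 = 381300.

381300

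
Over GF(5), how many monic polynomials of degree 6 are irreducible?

By the necklace-counting formula, N_5(6) = (1/6) Σ_{d|6} μ(6/d)·5^d.
Divisors of 6: 1, 2, 3, 6; μ(6/d) for each: 1, -1, -1, 1.
Σ = 5^1 − 5^2 − 5^3 + 5^6 = 15480.
N = 15480/6 = 2580.

2580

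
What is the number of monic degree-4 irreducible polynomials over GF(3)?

x^(3^4) − x is the product of all monic irreducibles of degree dividing 4; Möbius inversion gives N = (1/4) Σ μ(4/d)·3^d.
Divisors of 4: 1, 2, 4; μ(4/d) for each: 0, -1, 1.
Σ = − 3^2 + 3^4 = 72.
N = 72/4 = 18.

18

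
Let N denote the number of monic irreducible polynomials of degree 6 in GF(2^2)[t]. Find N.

670

x^(4^6) − x is the product of all monic irreducibles of degree dividing 6; Möbius inversion gives N = (1/6) Σ μ(6/d)·4^d.
Divisors of 6: 1, 2, 3, 6; μ(6/d) for each: 1, -1, -1, 1.
Σ = 4^1 − 4^2 − 4^3 + 4^6 = 4020.
N = 4020/6 = 670.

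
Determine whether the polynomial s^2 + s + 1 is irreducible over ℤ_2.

Yes

Write g(s) = s^2 + s + 1.
Check for roots in ℤ_2: g(0) = 1; g(1) = 1.
No roots. A degree-2 polynomial over a field with no linear factor is irreducible.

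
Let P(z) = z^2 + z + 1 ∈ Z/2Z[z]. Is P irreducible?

Yes

Check for roots in Z/2Z: P(0) = 1; P(1) = 1.
No roots. A degree-2 polynomial over a field with no linear factor is irreducible.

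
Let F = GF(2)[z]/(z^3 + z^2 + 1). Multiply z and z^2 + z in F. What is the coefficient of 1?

1

Multiply in GF(2)[z]: (z)·(z^2 + z) = z^3 + z^2.
Reduce using z^3 ≡ z^2 + 1 (mod z^3 + z^2 + 1).
Reduced: 1.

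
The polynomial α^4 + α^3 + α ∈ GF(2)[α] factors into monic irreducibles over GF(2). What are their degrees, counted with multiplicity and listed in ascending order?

Write h(α) = α^4 + α^3 + α.
Roots in GF(2): h(0) = 0 → root; h(1) = 1.
Linear factors from roots: (α).
Complete factorization: h(α) = (α)·(α^3 + α^2 + 1).
Factor degrees with multiplicity: 1 + 3 = 4.

1, 3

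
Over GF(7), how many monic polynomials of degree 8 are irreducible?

By the necklace-counting formula, N_7(8) = (1/8) Σ_{d|8} μ(8/d)·7^d.
Divisors of 8: 1, 2, 4, 8; μ(8/d) for each: 0, 0, -1, 1.
Σ = − 7^4 + 7^8 = 5762400.
N = 5762400/8 = 720300.

720300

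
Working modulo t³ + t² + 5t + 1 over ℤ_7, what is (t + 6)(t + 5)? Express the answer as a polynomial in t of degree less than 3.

Multiply in ℤ_7[t]: (t + 6)·(t + 5) = t² + 4t + 2.
Reduced: t² + 4t + 2.

t^2 + 4t + 2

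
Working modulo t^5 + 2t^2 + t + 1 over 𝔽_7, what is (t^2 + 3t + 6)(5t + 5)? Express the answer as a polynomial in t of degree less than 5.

Multiply in 𝔽_7[t]: (t^2 + 3t + 6)·(5t + 5) = 5t^3 + 6t^2 + 3t + 2.
Reduced: 5t^3 + 6t^2 + 3t + 2.

5t^3 + 6t^2 + 3t + 2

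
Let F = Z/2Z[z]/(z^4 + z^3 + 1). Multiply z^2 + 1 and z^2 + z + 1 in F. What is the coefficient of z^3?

Multiply in Z/2Z[z]: (z^2 + 1)·(z^2 + z + 1) = z^4 + z^3 + z + 1.
Reduce using z^4 ≡ z^3 + 1 (mod z^4 + z^3 + 1).
Reduced: z.

0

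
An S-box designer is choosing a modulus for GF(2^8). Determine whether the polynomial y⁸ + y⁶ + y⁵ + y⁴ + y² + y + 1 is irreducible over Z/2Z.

Yes

Write h(y) = y⁸ + y⁶ + y⁵ + y⁴ + y² + y + 1.
Check for roots in Z/2Z: h(0) = 1; h(1) = 1.
No roots, so no linear factors.
Monic irreducibles of degree 2 over GF(2): y² + y + 1.
None of them divide h (all give nonzero remainder).
Monic irreducibles of degree 3 over GF(2): y³ + y + 1, y³ + y² + 1.
None of them divide h (all give nonzero remainder).
Monic irreducibles of degree 4 over GF(2): y⁴ + y + 1, y⁴ + y³ + 1, y⁴ + y³ + y² + y + 1.
None of them divide h (all give nonzero remainder).
No irreducible factor of degree ≤ 4 exists, so h is irreducible over GF(2).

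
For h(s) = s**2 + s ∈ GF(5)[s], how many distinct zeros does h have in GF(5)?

Evaluate at each of the 5 elements of GF(5):
h(0) = 0 → root; h(1) = 2; h(2) = 1; h(3) = 2; h(4) = 0 → root.
Roots: {0, 4}.

2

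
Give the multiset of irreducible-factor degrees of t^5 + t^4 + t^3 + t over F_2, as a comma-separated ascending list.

Write f(t) = t^5 + t^4 + t^3 + t.
Roots in F_2: f(0) = 0 → root; f(1) = 0 → root.
Linear factors from roots: (t), (t + 1).
Complete factorization: f(t) = (t)·(t + 1)·(t^3 + t + 1).
Factor degrees with multiplicity: 1 + 1 + 3 = 5.

1, 1, 3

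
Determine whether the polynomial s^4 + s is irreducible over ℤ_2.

Write P(s) = s^4 + s.
Check for roots in ℤ_2: P(0) = 0 → root; P(1) = 0 → root.
P(0) = 0, so (s) divides P(s); P is reducible.

No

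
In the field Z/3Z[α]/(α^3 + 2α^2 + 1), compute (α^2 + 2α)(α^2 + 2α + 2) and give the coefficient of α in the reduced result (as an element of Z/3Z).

0

Multiply in Z/3Z[α]: (α^2 + 2α)·(α^2 + 2α + 2) = α^4 + α^3 + α.
Reduce using α^3 ≡ α^2 + 2 (mod α^3 + 2α^2 + 1).
Reduced: 2α^2 + 1.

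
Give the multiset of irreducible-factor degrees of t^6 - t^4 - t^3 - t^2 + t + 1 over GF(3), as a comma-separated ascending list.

Write f(t) = t^6 - t^4 - t^3 - t^2 + t + 1.
Roots in GF(3): f(0) = 1; f(1) = 0 → root; f(2) = 0 → root.
Linear factors from roots: (t - 1), (t + 1).
Complete factorization: f(t) = (t + 1)·(t - 1)·(t^4 - t - 1).
Factor degrees with multiplicity: 1 + 1 + 4 = 6.

1, 1, 4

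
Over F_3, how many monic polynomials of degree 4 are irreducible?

The number of monic irreducibles of degree 4 over GF(3) is (1/4)·Σ_{d∣4} μ(4/d) 3^d.
Divisors of 4: 1, 2, 4; μ(4/d) for each: 0, -1, 1.
Σ = − 3^2 + 3^4 = 72.
N = 72/4 = 18.

18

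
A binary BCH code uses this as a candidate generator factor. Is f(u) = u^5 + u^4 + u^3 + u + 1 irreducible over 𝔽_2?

Yes

Check for roots in 𝔽_2: f(0) = 1; f(1) = 1.
No roots, so no linear factors.
Monic irreducibles of degree 2 over GF(2): u^2 + u + 1.
None of them divide f (all give nonzero remainder).
No irreducible factor of degree ≤ 2 exists, so f is irreducible over GF(2).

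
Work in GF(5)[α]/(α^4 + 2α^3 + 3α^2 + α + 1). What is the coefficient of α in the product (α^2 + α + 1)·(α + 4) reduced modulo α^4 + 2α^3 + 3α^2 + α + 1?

0

Multiply in GF(5)[α]: (α^2 + α + 1)·(α + 4) = α^3 + 4.
Reduced: α^3 + 4.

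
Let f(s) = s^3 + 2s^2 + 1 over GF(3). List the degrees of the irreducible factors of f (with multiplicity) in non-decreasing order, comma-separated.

Roots in GF(3): f(0) = 1; f(1) = 1; f(2) = 2.
Complete factorization: f(s) = (s^3 + 2s^2 + 1).
Factor degrees with multiplicity: 3 = 3.

3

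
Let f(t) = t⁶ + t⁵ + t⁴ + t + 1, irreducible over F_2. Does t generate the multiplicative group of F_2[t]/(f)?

Yes

|GF(2^6)^×| = 2^6 − 1 = 63. Prime factorization: 63 = 3^2·7.
f is primitive ⇔ t has order 63 in GF(2)[t]/(f), i.e. t^(63/q) ≠ 1 for each prime q | 63.
t^(21) mod f = t⁴ + t³ + 1.
t^(9) mod f = t⁵ + t² + t + 1.
None equal 1, so t has full order 63; f is primitive.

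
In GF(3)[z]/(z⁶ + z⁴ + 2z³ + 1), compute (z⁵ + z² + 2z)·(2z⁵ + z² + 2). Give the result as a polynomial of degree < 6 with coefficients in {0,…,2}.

z^5 + z^4 + 2z^3 + z^2 + 2z

Multiply in GF(3)[z]: (z⁵ + z² + 2z)·(2z⁵ + z² + 2) = 2z¹⁰ + z⁶ + 2z⁵ + z⁴ + 2z³ + 2z² + z.
Reduce using z⁶ ≡ 2z⁴ + z³ + 2 (mod z⁶ + z⁴ + 2z³ + 1).
Reduced: z⁵ + z⁴ + 2z³ + z² + 2z.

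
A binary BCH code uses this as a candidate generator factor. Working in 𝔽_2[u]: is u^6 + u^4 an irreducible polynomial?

Write g(u) = u^6 + u^4.
Check for roots in 𝔽_2: g(0) = 0 → root; g(1) = 0 → root.
g(0) = 0, so (u) divides g(u); g is reducible.

No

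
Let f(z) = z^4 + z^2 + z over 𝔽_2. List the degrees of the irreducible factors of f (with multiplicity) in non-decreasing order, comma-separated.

Roots in 𝔽_2: f(0) = 0 → root; f(1) = 1.
Linear factors from roots: (z).
Complete factorization: f(z) = (z)·(z^3 + z + 1).
Factor degrees with multiplicity: 1 + 3 = 4.

1, 3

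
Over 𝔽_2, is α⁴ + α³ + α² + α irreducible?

No

Write h(α) = α⁴ + α³ + α² + α.
Check for roots in 𝔽_2: h(0) = 0 → root; h(1) = 0 → root.
h(0) = 0, so (α) divides h(α); h is reducible.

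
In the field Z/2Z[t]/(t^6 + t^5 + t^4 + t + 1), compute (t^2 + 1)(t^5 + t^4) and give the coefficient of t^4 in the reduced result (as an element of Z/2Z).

1

Multiply in Z/2Z[t]: (t^2 + 1)·(t^5 + t^4) = t^7 + t^6 + t^5 + t^4.
Reduce using t^6 ≡ t^5 + t^4 + t + 1 (mod t^6 + t^5 + t^4 + t + 1).
Reduced: t^4 + t^2 + t.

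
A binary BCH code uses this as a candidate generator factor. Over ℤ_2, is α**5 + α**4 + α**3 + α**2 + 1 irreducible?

Write h(α) = α**5 + α**4 + α**3 + α**2 + 1.
Check for roots in ℤ_2: h(0) = 1; h(1) = 1.
No roots, so no linear factors.
Monic irreducibles of degree 2 over GF(2): α**2 + α + 1.
None of them divide h (all give nonzero remainder).
No irreducible factor of degree ≤ 2 exists, so h is irreducible over GF(2).

Yes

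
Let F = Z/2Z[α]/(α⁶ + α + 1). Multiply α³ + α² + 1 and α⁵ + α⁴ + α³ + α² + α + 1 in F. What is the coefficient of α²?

1

Multiply in Z/2Z[α]: (α³ + α² + 1)·(α⁵ + α⁴ + α³ + α² + α + 1) = α⁸ + α⁵ + α⁴ + α³ + α + 1.
Reduce using α⁶ ≡ α + 1 (mod α⁶ + α + 1).
Reduced: α⁵ + α⁴ + α² + α + 1.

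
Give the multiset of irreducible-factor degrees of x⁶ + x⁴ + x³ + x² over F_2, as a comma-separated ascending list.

1, 1, 1, 3

Write h(x) = x⁶ + x⁴ + x³ + x².
Roots in F_2: h(0) = 0 → root; h(1) = 0 → root.
Linear factors from roots: (x), (x + 1).
Complete factorization: h(x) = (x + 1)·(x)^2·(x³ + x² + 1).
Factor degrees with multiplicity: 1 + 1 + 1 + 3 = 6.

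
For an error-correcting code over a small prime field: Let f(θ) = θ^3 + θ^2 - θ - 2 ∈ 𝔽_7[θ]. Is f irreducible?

Yes

Check for roots in 𝔽_7: f(0) = 5; f(1) = 6; f(2) = 1; f(3) = 3; f(4) = 4; f(5) = 3; f(6) = 6.
No roots. A degree-3 polynomial over a field with no linear factor is irreducible.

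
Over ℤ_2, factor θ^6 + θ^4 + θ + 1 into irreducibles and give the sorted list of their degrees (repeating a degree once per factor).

1, 2, 3

Write g(θ) = θ^6 + θ^4 + θ + 1.
Roots in ℤ_2: g(0) = 1; g(1) = 0 → root.
Linear factors from roots: (θ + 1).
Complete factorization: g(θ) = (θ + 1)·(θ^2 + θ + 1)·(θ^3 + θ + 1).
Factor degrees with multiplicity: 1 + 2 + 3 = 6.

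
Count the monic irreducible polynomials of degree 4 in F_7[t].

588

x^(7^4) − x is the product of all monic irreducibles of degree dividing 4; Möbius inversion gives N = (1/4) Σ μ(4/d)·7^d.
Divisors of 4: 1, 2, 4; μ(4/d) for each: 0, -1, 1.
Σ = − 7^2 + 7^4 = 2352.
N = 2352/4 = 588.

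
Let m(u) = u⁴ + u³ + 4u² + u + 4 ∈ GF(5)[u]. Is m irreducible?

Yes

Check for roots in GF(5): m(0) = 4; m(1) = 1; m(2) = 1; m(3) = 1; m(4) = 2.
No roots, so no linear factors.
Degree-2 irreducible divisors: test the 10 monic irreducibles of degree 2 over GF(5).
None of them divide m (all give nonzero remainder).
No irreducible factor of degree ≤ 2 exists, so m is irreducible over GF(5).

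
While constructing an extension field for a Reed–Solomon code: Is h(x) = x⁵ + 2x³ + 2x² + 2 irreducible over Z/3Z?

Yes

Check for roots in Z/3Z: h(0) = 2; h(1) = 1; h(2) = 1.
No roots, so no linear factors.
Monic irreducibles of degree 2 over GF(3): x² + 1, x² + x + 2, x² + 2x + 2.
None of them divide h (all give nonzero remainder).
No irreducible factor of degree ≤ 2 exists, so h is irreducible over GF(3).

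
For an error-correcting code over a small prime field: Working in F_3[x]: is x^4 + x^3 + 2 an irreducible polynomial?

Yes

Write m(x) = x^4 + x^3 + 2.
Check for roots in F_3: m(0) = 2; m(1) = 1; m(2) = 2.
No roots, so no linear factors.
Monic irreducibles of degree 2 over GF(3): x^2 + 1, x^2 + x + 2, x^2 + 2x + 2.
None of them divide m (all give nonzero remainder).
No irreducible factor of degree ≤ 2 exists, so m is irreducible over GF(3).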